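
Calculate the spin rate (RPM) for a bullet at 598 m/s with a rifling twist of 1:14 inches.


twist_m = 14*0.0254 = 0.3556 m
spin = v/twist = 598/0.3556 = 1681.665 rev/s
RPM = spin*60 = 1681.665*60 ≈ 100900 RPM

100900 RPM


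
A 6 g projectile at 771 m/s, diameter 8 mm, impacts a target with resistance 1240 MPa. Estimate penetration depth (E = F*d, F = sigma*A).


A = pi*(d/2)^2 = pi*(8/2)^2 = 50.2655 mm^2
E = 0.5*m*v^2 = 0.5*0.006*771^2 = 1783.32 J
depth = E/(sigma*A) = 1783.32 J / (1240 MPa * 50.2655 mm^2) = 1783.32/(1240 * 50.2655) m = 0.0286114 m ≈ 28.61 mm

28.61 mm


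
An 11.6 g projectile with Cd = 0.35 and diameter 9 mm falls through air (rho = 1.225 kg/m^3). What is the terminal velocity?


A = pi*(d/2)^2 = pi*(9/2000)^2 = 6.36173e-05 m^2
vt = sqrt(2mg/(Cd*rho*A)) = sqrt(2*0.0116*9.81/(0.35 * 1.225 * 6.36173e-05)) = 91.35 m/s

91.35 m/s


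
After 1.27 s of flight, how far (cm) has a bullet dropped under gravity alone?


drop = 0.5*g*t^2 = 0.5*9.81*1.27^2 = 7.91127 m ≈ 791.1 cm

791.1 cm


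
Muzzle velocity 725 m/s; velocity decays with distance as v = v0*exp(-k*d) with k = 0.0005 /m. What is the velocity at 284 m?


v = v0*exp(-k*d) = 725*exp(-0.0005*284) = 629 m/s

629 m/s


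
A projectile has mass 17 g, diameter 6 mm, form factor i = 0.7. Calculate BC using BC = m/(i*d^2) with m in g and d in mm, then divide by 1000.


BC = m/(i*d^2*1000) = 17/(0.7 * 6^2 * 1000) = 0.0006746

0.0006746


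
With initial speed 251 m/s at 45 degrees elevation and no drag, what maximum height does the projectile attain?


H = (v0*sin(theta))^2 / (2g) = (251*sin(45°))^2 / (2*9.81) = 1606 m

1606 m


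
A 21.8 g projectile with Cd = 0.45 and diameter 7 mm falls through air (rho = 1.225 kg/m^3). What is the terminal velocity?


A = pi*(d/2)^2 = pi*(7/2000)^2 = 3.84845e-05 m^2
vt = sqrt(2mg/(Cd*rho*A)) = sqrt(2*0.0218*9.81/(0.45 * 1.225 * 3.84845e-05)) = 142 m/s

142 m/s


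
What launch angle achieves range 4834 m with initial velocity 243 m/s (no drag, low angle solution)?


sin(2*theta) = R*g/v0^2 = 4834*9.81/243^2 = 0.803088, theta = arcsin(0.803088)/2 = 26.71°

26.71 degrees


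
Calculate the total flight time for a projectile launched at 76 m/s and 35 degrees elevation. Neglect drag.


T = 2*v0*sin(theta)/g = 2*76*sin(35°)/9.81 = 8.887 s

8.887 s


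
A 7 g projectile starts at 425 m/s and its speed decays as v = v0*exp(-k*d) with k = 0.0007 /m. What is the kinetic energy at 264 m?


v = v0*exp(-k*d) = 425*exp(-0.0007*264) = 353.29 m/s
E = 0.5*m*v^2 = 0.5*0.007*353.29^2 = 436.8 J

436.8 J


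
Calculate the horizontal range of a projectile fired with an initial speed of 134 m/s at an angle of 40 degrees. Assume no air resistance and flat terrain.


R = v0^2 * sin(2*theta) / g = 134^2 * sin(2*40°) / 9.81 = 1803 m

1803 m


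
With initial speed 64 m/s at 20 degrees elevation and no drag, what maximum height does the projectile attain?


H = (v0*sin(theta))^2 / (2g) = (64*sin(20°))^2 / (2*9.81) = 24.42 m

24.42 m


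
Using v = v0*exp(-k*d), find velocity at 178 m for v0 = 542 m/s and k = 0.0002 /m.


v = v0*exp(-k*d) = 542*exp(-0.0002*178) = 523 m/s

523 m/s


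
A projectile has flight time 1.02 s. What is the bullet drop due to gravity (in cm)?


drop = 0.5*g*t^2 = 0.5*9.81*1.02^2 = 5.10316 m ≈ 510.3 cm

510.3 cm


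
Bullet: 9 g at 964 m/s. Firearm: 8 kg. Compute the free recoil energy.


v_r = m_p*v_p/m_gun = 0.009*964/8 = 1.0845 m/s, E_r = 0.5*m_gun*v_r^2 = 0.5*8*1.0845^2 = 4.705 J

4.705 J


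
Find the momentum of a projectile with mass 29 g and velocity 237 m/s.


p = m*v = 0.029*237 = 6.873 kg·m/s

6.873 kg·m/s


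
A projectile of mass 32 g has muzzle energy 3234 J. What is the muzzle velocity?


v = sqrt(2*E/m) = sqrt(2*3234/0.032) = 449.6 m/s

449.6 m/s


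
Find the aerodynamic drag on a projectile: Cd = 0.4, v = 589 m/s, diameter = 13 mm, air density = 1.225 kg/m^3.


A = pi*(d/2)^2 = pi*(13/2000)^2 = 1.32732e-04 m^2
Fd = 0.5*Cd*rho*A*v^2 = 0.5*0.4*1.225*1.32732e-04*589^2 = 11.28 N

11.28 N


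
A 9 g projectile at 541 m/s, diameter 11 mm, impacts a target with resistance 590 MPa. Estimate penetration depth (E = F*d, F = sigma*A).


A = pi*(d/2)^2 = pi*(11/2)^2 = 95.0332 mm^2
E = 0.5*m*v^2 = 0.5*0.009*541^2 = 1317.06 J
depth = E/(sigma*A) = 1317.06 J / (590 MPa * 95.0332 mm^2) = 1317.06/(590 * 95.0332) m = 0.0234898 m ≈ 23.49 mm

23.49 mm


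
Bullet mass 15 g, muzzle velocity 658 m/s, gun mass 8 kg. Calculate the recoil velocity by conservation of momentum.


v_recoil = m_p * v_p / m_gun = 0.015 * 658 / 8 = 1.234 m/s

1.234 m/s


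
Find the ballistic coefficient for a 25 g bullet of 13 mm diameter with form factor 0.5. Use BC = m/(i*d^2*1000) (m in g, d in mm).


BC = m/(i*d^2*1000) = 25/(0.5 * 13^2 * 1000) = 0.0002959

0.0002959


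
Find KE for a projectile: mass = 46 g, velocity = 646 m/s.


E = 0.5*m*v^2 = 0.5*0.046*646^2 = 9598 J

9598 J


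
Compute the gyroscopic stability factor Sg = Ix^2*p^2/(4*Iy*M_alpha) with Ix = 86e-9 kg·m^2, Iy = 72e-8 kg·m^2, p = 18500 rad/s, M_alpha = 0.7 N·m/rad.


Sg = Ix^2 * p^2 / (4 * Iy * M_alpha) = (86e-9)^2 * 18500^2 / (4 * 72e-8 * 0.7) = 1.256

1.256


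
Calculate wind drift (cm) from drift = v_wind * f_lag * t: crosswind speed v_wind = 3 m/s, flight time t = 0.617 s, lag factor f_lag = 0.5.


drift = v_wind * lag * t = 3 * 0.5 * 0.617 = 0.9255 m ≈ 92.55 cm

92.55 cm


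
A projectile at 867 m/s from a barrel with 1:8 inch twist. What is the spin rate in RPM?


twist_m = 8*0.0254 = 0.2032 m
spin = v/twist = 867/0.2032 = 4266.732 rev/s
RPM = spin*60 = 4266.732*60 ≈ 256004 RPM

256004 RPM


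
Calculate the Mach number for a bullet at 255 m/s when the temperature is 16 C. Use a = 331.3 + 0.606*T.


a = 331.3 + 0.606*(16) = 340.996 m/s
M = v/a = 255/340.996 = 0.7478

0.7478


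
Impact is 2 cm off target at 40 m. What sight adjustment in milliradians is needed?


1 mrad subtends 1 cm per 10 m of range, so adj = error_cm / (dist_m / 10) = 2 / (40/10) = 0.5 mrad

0.5 mrad


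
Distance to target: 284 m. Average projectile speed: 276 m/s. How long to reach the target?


t = d/v = 284/276 = 1.029 s

1.029 s


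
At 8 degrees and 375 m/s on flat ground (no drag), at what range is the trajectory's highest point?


R = v0^2*sin(2*theta)/g = 375^2*sin(2*8°)/9.81 = 3951.22 m
apex_dist = R/2 = 3951.22/2 = 1976 m

1976 m


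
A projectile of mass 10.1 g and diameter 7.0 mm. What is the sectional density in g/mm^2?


SD = m/d^2 = 10.1/7.0^2 = 0.2061 g/mm^2

0.2061 g/mm^2


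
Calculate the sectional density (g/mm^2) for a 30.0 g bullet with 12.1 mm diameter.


SD = m/d^2 = 30.0/12.1^2 = 0.2049 g/mm^2

0.2049 g/mm^2


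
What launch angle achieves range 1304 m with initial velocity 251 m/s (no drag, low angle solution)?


sin(2*theta) = R*g/v0^2 = 1304*9.81/251^2 = 0.203048, theta = arcsin(0.203048)/2 = 5.858°

5.858 degrees


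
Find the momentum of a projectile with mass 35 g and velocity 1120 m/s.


p = m*v = 0.035*1120 = 39.2 kg·m/s

39.2 kg·m/s


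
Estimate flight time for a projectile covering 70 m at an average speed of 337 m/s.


t = d/v = 70/337 = 0.2077 s

0.2077 s


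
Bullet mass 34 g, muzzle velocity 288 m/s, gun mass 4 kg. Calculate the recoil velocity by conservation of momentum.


v_recoil = m_p * v_p / m_gun = 0.034 * 288 / 4 = 2.448 m/s

2.448 m/s


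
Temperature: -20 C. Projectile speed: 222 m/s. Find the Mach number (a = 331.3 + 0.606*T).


a = 331.3 + 0.606*(-20) = 319.18 m/s
M = v/a = 222/319.18 = 0.6955

0.6955


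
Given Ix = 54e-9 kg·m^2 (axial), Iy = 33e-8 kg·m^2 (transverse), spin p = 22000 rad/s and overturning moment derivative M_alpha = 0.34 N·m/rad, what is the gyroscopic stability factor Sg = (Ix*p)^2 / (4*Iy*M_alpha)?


Sg = Ix^2 * p^2 / (4 * Iy * M_alpha) = (54e-9)^2 * 22000^2 / (4 * 33e-8 * 0.34) = 3.145

3.145


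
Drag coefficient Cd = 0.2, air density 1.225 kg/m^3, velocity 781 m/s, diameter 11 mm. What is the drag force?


A = pi*(d/2)^2 = pi*(11/2000)^2 = 9.50332e-05 m^2
Fd = 0.5*Cd*rho*A*v^2 = 0.5*0.2*1.225*9.50332e-05*781^2 = 7.101 N

7.101 N


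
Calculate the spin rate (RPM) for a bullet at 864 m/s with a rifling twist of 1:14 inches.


twist_m = 14*0.0254 = 0.3556 m
spin = v/twist = 864/0.3556 = 2429.696 rev/s
RPM = spin*60 = 2429.696*60 ≈ 145782 RPM

145782 RPM


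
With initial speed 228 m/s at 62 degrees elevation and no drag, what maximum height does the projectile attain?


H = (v0*sin(theta))^2 / (2g) = (228*sin(62°))^2 / (2*9.81) = 2066 m

2066 m


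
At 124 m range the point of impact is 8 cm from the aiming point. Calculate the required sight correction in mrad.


1 mrad subtends 1 cm per 10 m of range, so adj = error_cm / (dist_m / 10) = 8 / (124/10) = 0.6452 mrad

0.6452 mrad


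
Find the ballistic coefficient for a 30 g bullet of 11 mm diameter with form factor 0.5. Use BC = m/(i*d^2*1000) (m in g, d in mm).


BC = m/(i*d^2*1000) = 30/(0.5 * 11^2 * 1000) = 0.0004959

0.0004959


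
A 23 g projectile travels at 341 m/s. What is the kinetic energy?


E = 0.5*m*v^2 = 0.5*0.023*341^2 = 1337 J

1337 J


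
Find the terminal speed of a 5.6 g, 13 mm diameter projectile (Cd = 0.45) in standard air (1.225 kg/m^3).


A = pi*(d/2)^2 = pi*(13/2000)^2 = 1.32732e-04 m^2
vt = sqrt(2mg/(Cd*rho*A)) = sqrt(2*0.0056*9.81/(0.45 * 1.225 * 1.32732e-04)) = 38.75 m/s

38.75 m/s


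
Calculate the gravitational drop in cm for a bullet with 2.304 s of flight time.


drop = 0.5*g*t^2 = 0.5*9.81*2.304^2 = 26.0378 m ≈ 2604 cm

2604 cm


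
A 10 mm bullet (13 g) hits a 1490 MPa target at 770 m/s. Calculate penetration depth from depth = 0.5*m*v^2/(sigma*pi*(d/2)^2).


A = pi*(d/2)^2 = pi*(10/2)^2 = 78.5398 mm^2
E = 0.5*m*v^2 = 0.5*0.013*770^2 = 3853.85 J
depth = E/(sigma*A) = 3853.85 J / (1490 MPa * 78.5398 mm^2) = 3853.85/(1490 * 78.5398) m = 0.032932 m ≈ 32.93 mm

32.93 mm


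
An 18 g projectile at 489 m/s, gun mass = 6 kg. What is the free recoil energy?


v_r = m_p*v_p/m_gun = 0.018*489/6 = 1.467 m/s, E_r = 0.5*m_gun*v_r^2 = 0.5*6*1.467^2 = 6.456 J

6.456 J


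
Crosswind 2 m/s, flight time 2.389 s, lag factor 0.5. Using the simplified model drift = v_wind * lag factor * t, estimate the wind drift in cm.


drift = v_wind * lag * t = 2 * 0.5 * 2.389 = 2.389 m ≈ 238.9 cm

238.9 cm


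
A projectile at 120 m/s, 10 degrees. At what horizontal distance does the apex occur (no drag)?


R = v0^2*sin(2*theta)/g = 120^2*sin(2*10°)/9.81 = 502.048 m
apex_dist = R/2 = 502.048/2 = 251 m

251 m


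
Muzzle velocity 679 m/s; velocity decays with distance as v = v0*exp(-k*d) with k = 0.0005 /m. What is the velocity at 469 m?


v = v0*exp(-k*d) = 679*exp(-0.0005*469) = 537.1 m/s

537.1 m/s


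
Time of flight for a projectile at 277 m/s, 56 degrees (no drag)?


T = 2*v0*sin(theta)/g = 2*277*sin(56°)/9.81 = 46.82 s

46.82 s


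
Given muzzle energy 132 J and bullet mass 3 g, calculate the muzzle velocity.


v = sqrt(2*E/m) = sqrt(2*132/0.003) = 296.6 m/s

296.6 m/s


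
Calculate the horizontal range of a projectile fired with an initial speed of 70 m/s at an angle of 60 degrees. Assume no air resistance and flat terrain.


R = v0^2 * sin(2*theta) / g = 70^2 * sin(2*60°) / 9.81 = 432.6 m

432.6 m


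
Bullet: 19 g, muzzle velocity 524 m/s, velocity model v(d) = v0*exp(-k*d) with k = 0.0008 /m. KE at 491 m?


v = v0*exp(-k*d) = 524*exp(-0.0008*491) = 353.786 m/s
E = 0.5*m*v^2 = 0.5*0.019*353.786^2 = 1189 J

1189 J


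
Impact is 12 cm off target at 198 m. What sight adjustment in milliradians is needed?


1 mrad subtends 1 cm per 10 m of range, so adj = error_cm / (dist_m / 10) = 12 / (198/10) = 0.6061 mrad

0.6061 mrad


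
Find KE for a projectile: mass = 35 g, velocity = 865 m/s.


E = 0.5*m*v^2 = 0.5*0.035*865^2 = 13094 J

13094 J


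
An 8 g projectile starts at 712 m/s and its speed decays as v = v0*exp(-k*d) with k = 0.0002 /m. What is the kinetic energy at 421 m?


v = v0*exp(-k*d) = 712*exp(-0.0002*421) = 654.504 m/s
E = 0.5*m*v^2 = 0.5*0.008*654.504^2 = 1714 J

1714 J


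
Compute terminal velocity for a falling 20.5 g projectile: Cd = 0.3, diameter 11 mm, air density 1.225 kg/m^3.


A = pi*(d/2)^2 = pi*(11/2000)^2 = 9.50332e-05 m^2
vt = sqrt(2mg/(Cd*rho*A)) = sqrt(2*0.0205*9.81/(0.3 * 1.225 * 9.50332e-05)) = 107.3 m/s

107.3 m/s


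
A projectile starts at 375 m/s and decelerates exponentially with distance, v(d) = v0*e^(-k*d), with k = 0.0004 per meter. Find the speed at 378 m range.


v = v0*exp(-k*d) = 375*exp(-0.0004*378) = 322.4 m/s

322.4 m/s


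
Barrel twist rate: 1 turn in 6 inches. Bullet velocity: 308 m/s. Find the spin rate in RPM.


twist_m = 6*0.0254 = 0.1524 m
spin = v/twist = 308/0.1524 = 2020.997 rev/s
RPM = spin*60 = 2020.997*60 ≈ 121260 RPM

121260 RPM


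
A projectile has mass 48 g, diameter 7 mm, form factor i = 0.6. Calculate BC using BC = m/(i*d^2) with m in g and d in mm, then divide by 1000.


BC = m/(i*d^2*1000) = 48/(0.6 * 7^2 * 1000) = 0.001633

0.001633


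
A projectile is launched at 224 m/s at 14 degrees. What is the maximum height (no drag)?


H = (v0*sin(theta))^2 / (2g) = (224*sin(14°))^2 / (2*9.81) = 149.7 m

149.7 m


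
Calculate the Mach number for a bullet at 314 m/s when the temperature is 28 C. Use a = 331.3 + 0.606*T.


a = 331.3 + 0.606*(28) = 348.268 m/s
M = v/a = 314/348.268 = 0.9016

0.9016


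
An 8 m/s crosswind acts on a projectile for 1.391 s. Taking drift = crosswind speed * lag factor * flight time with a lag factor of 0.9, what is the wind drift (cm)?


drift = v_wind * lag * t = 8 * 0.9 * 1.391 = 10.0152 m ≈ 1002 cm

1002 cm


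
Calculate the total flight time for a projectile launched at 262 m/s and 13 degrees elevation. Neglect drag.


T = 2*v0*sin(theta)/g = 2*262*sin(13°)/9.81 = 12.02 s

12.02 s


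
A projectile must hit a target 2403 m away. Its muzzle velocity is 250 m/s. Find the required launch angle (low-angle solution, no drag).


sin(2*theta) = R*g/v0^2 = 2403*9.81/250^2 = 0.377175, theta = arcsin(0.377175)/2 = 11.08°

11.08 degrees


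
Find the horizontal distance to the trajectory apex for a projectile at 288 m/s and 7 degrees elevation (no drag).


R = v0^2*sin(2*theta)/g = 288^2*sin(2*7°)/9.81 = 2045.46 m
apex_dist = R/2 = 2045.46/2 = 1023 m

1023 m


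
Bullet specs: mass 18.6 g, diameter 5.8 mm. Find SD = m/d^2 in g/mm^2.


SD = m/d^2 = 18.6/5.8^2 = 0.5529 g/mm^2

0.5529 g/mm^2


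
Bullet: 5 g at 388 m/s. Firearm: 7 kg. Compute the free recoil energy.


v_r = m_p*v_p/m_gun = 0.005*388/7 = 0.277143 m/s, E_r = 0.5*m_gun*v_r^2 = 0.5*7*0.277143^2 = 0.2688 J

0.2688 J


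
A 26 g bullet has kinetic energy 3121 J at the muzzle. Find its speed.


v = sqrt(2*E/m) = sqrt(2*3121/0.026) = 490 m/s

490 m/s


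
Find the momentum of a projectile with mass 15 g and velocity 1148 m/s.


p = m*v = 0.015*1148 = 17.22 kg·m/s

17.22 kg·m/s


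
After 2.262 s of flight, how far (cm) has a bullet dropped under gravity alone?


drop = 0.5*g*t^2 = 0.5*9.81*2.262^2 = 25.0971 m ≈ 2510 cm

2510 cm


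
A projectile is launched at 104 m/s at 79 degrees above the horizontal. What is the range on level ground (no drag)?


R = v0^2 * sin(2*theta) / g = 104^2 * sin(2*79°) / 9.81 = 413 m

413 m


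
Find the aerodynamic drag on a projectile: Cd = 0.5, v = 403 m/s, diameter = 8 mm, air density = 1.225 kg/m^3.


A = pi*(d/2)^2 = pi*(8/2000)^2 = 5.02655e-05 m^2
Fd = 0.5*Cd*rho*A*v^2 = 0.5*0.5*1.225*5.02655e-05*403^2 = 2.5 N

2.5 N


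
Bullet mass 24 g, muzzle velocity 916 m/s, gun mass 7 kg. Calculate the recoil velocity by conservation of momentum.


v_recoil = m_p * v_p / m_gun = 0.024 * 916 / 7 = 3.141 m/s

3.141 m/s


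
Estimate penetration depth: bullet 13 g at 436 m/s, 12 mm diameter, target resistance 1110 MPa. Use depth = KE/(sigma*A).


A = pi*(d/2)^2 = pi*(12/2)^2 = 113.097 mm^2
E = 0.5*m*v^2 = 0.5*0.013*436^2 = 1235.62 J
depth = E/(sigma*A) = 1235.62 J / (1110 MPa * 113.097 mm^2) = 1235.62/(1110 * 113.097) m = 0.00984263 m ≈ 9.843 mm

9.843 mm


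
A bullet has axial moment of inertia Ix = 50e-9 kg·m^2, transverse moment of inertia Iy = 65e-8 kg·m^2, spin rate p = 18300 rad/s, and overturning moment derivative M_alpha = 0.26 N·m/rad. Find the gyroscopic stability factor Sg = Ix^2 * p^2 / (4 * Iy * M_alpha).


Sg = Ix^2 * p^2 / (4 * Iy * M_alpha) = (50e-9)^2 * 18300^2 / (4 * 65e-8 * 0.26) = 1.238

1.238


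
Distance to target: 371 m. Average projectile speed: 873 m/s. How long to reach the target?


t = d/v = 371/873 = 0.425 s

0.425 s


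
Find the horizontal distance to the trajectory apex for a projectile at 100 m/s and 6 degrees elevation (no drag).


R = v0^2*sin(2*theta)/g = 100^2*sin(2*6°)/9.81 = 211.939 m
apex_dist = R/2 = 211.939/2 = 106 m

106 m


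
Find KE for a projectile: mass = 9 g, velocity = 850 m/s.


E = 0.5*m*v^2 = 0.5*0.009*850^2 = 3251 J

3251 J


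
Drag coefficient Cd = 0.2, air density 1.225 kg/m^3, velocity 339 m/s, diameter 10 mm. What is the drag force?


A = pi*(d/2)^2 = pi*(10/2000)^2 = 7.85398e-05 m^2
Fd = 0.5*Cd*rho*A*v^2 = 0.5*0.2*1.225*7.85398e-05*339^2 = 1.106 N

1.106 N


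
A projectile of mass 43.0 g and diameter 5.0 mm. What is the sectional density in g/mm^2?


SD = m/d^2 = 43.0/5.0^2 = 1.72 g/mm^2

1.72 g/mm^2


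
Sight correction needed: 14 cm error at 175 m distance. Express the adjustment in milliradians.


1 mrad subtends 1 cm per 10 m of range, so adj = error_cm / (dist_m / 10) = 14 / (175/10) = 0.8 mrad

0.8 mrad


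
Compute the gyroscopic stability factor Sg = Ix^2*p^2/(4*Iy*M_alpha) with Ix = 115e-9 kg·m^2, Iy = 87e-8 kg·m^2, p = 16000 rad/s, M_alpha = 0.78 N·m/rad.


Sg = Ix^2 * p^2 / (4 * Iy * M_alpha) = (115e-9)^2 * 16000^2 / (4 * 87e-8 * 0.78) = 1.247

1.247


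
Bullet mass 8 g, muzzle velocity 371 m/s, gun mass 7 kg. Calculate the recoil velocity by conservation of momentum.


v_recoil = m_p * v_p / m_gun = 0.008 * 371 / 7 = 0.424 m/s

0.424 m/s


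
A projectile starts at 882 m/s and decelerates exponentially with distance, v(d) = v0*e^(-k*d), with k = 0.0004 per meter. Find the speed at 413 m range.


v = v0*exp(-k*d) = 882*exp(-0.0004*413) = 747.7 m/s

747.7 m/s


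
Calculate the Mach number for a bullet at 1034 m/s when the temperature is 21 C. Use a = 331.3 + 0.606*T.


a = 331.3 + 0.606*(21) = 344.026 m/s
M = v/a = 1034/344.026 = 3.006

3.006


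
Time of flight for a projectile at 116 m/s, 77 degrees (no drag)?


T = 2*v0*sin(theta)/g = 2*116*sin(77°)/9.81 = 23.04 s

23.04 s


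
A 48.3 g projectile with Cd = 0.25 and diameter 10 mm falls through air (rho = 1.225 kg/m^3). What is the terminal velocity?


A = pi*(d/2)^2 = pi*(10/2000)^2 = 7.85398e-05 m^2
vt = sqrt(2mg/(Cd*rho*A)) = sqrt(2*0.0483*9.81/(0.25 * 1.225 * 7.85398e-05)) = 198.5 m/s

198.5 m/s


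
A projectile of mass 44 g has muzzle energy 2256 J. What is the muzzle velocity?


v = sqrt(2*E/m) = sqrt(2*2256/0.044) = 320.2 m/s

320.2 m/s


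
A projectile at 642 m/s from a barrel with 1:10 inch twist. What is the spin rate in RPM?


twist_m = 10*0.0254 = 0.254 m
spin = v/twist = 642/0.254 = 2527.559 rev/s
RPM = spin*60 = 2527.559*60 ≈ 151654 RPM

151654 RPM


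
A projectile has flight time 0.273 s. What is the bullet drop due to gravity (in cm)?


drop = 0.5*g*t^2 = 0.5*9.81*0.273^2 = 0.365565 m ≈ 36.56 cm

36.56 cm


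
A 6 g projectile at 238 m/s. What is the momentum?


p = m*v = 0.006*238 = 1.428 kg·m/s

1.428 kg·m/s


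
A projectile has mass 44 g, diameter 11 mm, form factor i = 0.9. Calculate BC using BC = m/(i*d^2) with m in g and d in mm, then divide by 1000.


BC = m/(i*d^2*1000) = 44/(0.9 * 11^2 * 1000) = 0.000404

0.000404


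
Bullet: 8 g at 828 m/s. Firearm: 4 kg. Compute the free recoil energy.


v_r = m_p*v_p/m_gun = 0.008*828/4 = 1.656 m/s, E_r = 0.5*m_gun*v_r^2 = 0.5*4*1.656^2 = 5.485 J

5.485 J


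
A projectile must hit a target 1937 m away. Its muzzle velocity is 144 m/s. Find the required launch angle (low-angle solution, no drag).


sin(2*theta) = R*g/v0^2 = 1937*9.81/144^2 = 0.916376, theta = arcsin(0.916376)/2 = 33.2°

33.2 degrees


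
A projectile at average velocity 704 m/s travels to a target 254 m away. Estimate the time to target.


t = d/v = 254/704 = 0.3608 s

0.3608 s


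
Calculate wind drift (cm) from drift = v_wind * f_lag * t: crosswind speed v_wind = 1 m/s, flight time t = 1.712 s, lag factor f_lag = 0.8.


drift = v_wind * lag * t = 1 * 0.8 * 1.712 = 1.3696 m ≈ 137 cm

137 cm


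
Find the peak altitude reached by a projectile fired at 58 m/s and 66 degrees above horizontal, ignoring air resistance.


H = (v0*sin(theta))^2 / (2g) = (58*sin(66°))^2 / (2*9.81) = 143.1 m

143.1 m


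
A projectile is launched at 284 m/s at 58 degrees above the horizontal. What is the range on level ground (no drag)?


R = v0^2 * sin(2*theta) / g = 284^2 * sin(2*58°) / 9.81 = 7390 m

7390 m


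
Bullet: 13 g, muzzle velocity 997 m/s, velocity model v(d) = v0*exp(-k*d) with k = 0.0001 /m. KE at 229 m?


v = v0*exp(-k*d) = 997*exp(-0.0001*229) = 974.428 m/s
E = 0.5*m*v^2 = 0.5*0.013*974.428^2 = 6172 J

6172 J


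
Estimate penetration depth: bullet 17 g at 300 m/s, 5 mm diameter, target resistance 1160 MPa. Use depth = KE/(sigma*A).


A = pi*(d/2)^2 = pi*(5/2)^2 = 19.635 mm^2
E = 0.5*m*v^2 = 0.5*0.017*300^2 = 765 J
depth = E/(sigma*A) = 765 J / (1160 MPa * 19.635 mm^2) = 765/(1160 * 19.635) m = 0.0335872 m ≈ 33.59 mm

33.59 mm


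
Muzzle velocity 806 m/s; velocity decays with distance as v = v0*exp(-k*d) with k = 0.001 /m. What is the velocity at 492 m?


v = v0*exp(-k*d) = 806*exp(-0.001*492) = 492.8 m/s

492.8 m/s


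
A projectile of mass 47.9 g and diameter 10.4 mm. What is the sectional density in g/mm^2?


SD = m/d^2 = 47.9/10.4^2 = 0.4429 g/mm^2

0.4429 g/mm^2


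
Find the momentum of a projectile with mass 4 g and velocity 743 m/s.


p = m*v = 0.004*743 = 2.972 kg·m/s

2.972 kg·m/s


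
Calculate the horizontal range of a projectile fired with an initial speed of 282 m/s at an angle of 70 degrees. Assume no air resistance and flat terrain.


R = v0^2 * sin(2*theta) / g = 282^2 * sin(2*70°) / 9.81 = 5211 m

5211 m


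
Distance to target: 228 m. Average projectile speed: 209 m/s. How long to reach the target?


t = d/v = 228/209 = 1.091 s

1.091 s


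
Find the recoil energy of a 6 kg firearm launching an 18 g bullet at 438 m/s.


v_r = m_p*v_p/m_gun = 0.018*438/6 = 1.314 m/s, E_r = 0.5*m_gun*v_r^2 = 0.5*6*1.314^2 = 5.18 J

5.18 J


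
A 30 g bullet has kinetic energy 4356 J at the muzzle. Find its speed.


v = sqrt(2*E/m) = sqrt(2*4356/0.03) = 538.9 m/s

538.9 m/s


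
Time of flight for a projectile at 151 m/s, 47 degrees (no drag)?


T = 2*v0*sin(theta)/g = 2*151*sin(47°)/9.81 = 22.51 s

22.51 s


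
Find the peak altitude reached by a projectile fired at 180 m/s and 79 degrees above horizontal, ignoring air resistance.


H = (v0*sin(theta))^2 / (2g) = (180*sin(79°))^2 / (2*9.81) = 1591 m

1591 m


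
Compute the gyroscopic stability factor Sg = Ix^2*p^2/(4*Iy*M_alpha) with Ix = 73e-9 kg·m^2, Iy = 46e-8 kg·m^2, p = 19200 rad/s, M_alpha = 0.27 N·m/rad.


Sg = Ix^2 * p^2 / (4 * Iy * M_alpha) = (73e-9)^2 * 19200^2 / (4 * 46e-8 * 0.27) = 3.954

3.954


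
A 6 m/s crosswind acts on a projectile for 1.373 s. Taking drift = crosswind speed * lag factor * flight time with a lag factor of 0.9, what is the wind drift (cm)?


drift = v_wind * lag * t = 6 * 0.9 * 1.373 = 7.4142 m ≈ 741.4 cm

741.4 cm


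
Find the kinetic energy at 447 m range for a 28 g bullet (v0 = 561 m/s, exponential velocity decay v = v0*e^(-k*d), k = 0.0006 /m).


v = v0*exp(-k*d) = 561*exp(-0.0006*447) = 429.027 m/s
E = 0.5*m*v^2 = 0.5*0.028*429.027^2 = 2577 J

2577 J


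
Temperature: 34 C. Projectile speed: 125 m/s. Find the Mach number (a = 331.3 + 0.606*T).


a = 331.3 + 0.606*(34) = 351.904 m/s
M = v/a = 125/351.904 = 0.3552

0.3552


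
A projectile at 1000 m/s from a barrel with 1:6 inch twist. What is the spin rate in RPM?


twist_m = 6*0.0254 = 0.1524 m
spin = v/twist = 1000/0.1524 = 6561.68 rev/s
RPM = spin*60 = 6561.68*60 ≈ 393701 RPM

393701 RPM


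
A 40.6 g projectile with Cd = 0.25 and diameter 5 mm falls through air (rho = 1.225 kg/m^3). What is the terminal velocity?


A = pi*(d/2)^2 = pi*(5/2000)^2 = 1.96350e-05 m^2
vt = sqrt(2mg/(Cd*rho*A)) = sqrt(2*0.0406*9.81/(0.25 * 1.225 * 1.96350e-05)) = 364 m/s

364 m/s


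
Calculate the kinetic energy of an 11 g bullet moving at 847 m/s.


E = 0.5*m*v^2 = 0.5*0.011*847^2 = 3946 J

3946 J


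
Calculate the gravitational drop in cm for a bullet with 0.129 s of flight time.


drop = 0.5*g*t^2 = 0.5*9.81*0.129^2 = 0.0816241 m ≈ 8.162 cm

8.162 cm


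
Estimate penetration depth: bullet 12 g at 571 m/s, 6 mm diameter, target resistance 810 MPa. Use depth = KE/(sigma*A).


A = pi*(d/2)^2 = pi*(6/2)^2 = 28.2743 mm^2
E = 0.5*m*v^2 = 0.5*0.012*571^2 = 1956.25 J
depth = E/(sigma*A) = 1956.25 J / (810 MPa * 28.2743 mm^2) = 1956.25/(810 * 28.2743) m = 0.0854173 m ≈ 85.42 mm

85.42 mm


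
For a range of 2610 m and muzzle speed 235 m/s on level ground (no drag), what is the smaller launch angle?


sin(2*theta) = R*g/v0^2 = 2610*9.81/235^2 = 0.463632, theta = arcsin(0.463632)/2 = 13.81°

13.81 degrees


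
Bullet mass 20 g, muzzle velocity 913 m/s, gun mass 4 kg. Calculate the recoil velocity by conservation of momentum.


v_recoil = m_p * v_p / m_gun = 0.02 * 913 / 4 = 4.565 m/s

4.565 m/s


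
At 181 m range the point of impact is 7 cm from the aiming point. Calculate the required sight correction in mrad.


1 mrad subtends 1 cm per 10 m of range, so adj = error_cm / (dist_m / 10) = 7 / (181/10) = 0.3867 mrad

0.3867 mrad


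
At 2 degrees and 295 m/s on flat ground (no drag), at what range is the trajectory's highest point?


R = v0^2*sin(2*theta)/g = 295^2*sin(2*2°)/9.81 = 618.813 m
apex_dist = R/2 = 618.813/2 = 309.4 m

309.4 m


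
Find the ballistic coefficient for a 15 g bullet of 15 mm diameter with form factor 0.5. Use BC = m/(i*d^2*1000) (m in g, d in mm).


BC = m/(i*d^2*1000) = 15/(0.5 * 15^2 * 1000) = 0.0001333

0.0001333


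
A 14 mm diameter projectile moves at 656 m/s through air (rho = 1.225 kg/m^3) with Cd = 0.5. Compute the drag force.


A = pi*(d/2)^2 = pi*(14/2000)^2 = 1.53938e-04 m^2
Fd = 0.5*Cd*rho*A*v^2 = 0.5*0.5*1.225*1.53938e-04*656^2 = 20.29 N

20.29 N


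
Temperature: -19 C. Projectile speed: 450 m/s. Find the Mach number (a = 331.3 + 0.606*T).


a = 331.3 + 0.606*(-19) = 319.786 m/s
M = v/a = 450/319.786 = 1.407

1.407


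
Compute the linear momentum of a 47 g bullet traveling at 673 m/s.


p = m*v = 0.047*673 = 31.63 kg·m/s

31.63 kg·m/s


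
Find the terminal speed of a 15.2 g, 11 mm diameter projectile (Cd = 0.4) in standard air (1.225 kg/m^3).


A = pi*(d/2)^2 = pi*(11/2000)^2 = 9.50332e-05 m^2
vt = sqrt(2mg/(Cd*rho*A)) = sqrt(2*0.0152*9.81/(0.4 * 1.225 * 9.50332e-05)) = 80.03 m/s

80.03 m/s


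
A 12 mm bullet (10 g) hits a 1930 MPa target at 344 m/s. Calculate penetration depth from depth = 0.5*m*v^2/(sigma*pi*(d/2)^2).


A = pi*(d/2)^2 = pi*(12/2)^2 = 113.097 mm^2
E = 0.5*m*v^2 = 0.5*0.01*344^2 = 591.68 J
depth = E/(sigma*A) = 591.68 J / (1930 MPa * 113.097 mm^2) = 591.68/(1930 * 113.097) m = 0.00271067 m ≈ 2.711 mm

2.711 mm


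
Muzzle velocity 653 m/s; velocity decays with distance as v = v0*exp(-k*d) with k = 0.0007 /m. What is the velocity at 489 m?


v = v0*exp(-k*d) = 653*exp(-0.0007*489) = 463.7 m/s

463.7 m/s


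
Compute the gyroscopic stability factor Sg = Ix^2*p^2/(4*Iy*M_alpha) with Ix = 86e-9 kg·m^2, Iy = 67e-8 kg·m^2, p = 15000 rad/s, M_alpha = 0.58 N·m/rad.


Sg = Ix^2 * p^2 / (4 * Iy * M_alpha) = (86e-9)^2 * 15000^2 / (4 * 67e-8 * 0.58) = 1.071

1.071


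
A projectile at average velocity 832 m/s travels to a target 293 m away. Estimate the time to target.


t = d/v = 293/832 = 0.3522 s

0.3522 s


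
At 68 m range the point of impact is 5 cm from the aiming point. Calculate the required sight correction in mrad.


1 mrad subtends 1 cm per 10 m of range, so adj = error_cm / (dist_m / 10) = 5 / (68/10) = 0.7353 mrad

0.7353 mrad


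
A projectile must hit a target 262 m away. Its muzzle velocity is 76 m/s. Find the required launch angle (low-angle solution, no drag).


sin(2*theta) = R*g/v0^2 = 262*9.81/76^2 = 0.444983, theta = arcsin(0.444983)/2 = 13.21°

13.21 degrees


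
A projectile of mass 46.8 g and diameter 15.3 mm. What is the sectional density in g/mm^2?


SD = m/d^2 = 46.8/15.3^2 = 0.1999 g/mm^2

0.1999 g/mm^2


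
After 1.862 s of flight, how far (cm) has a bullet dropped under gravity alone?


drop = 0.5*g*t^2 = 0.5*9.81*1.862^2 = 17.0059 m ≈ 1701 cm

1701 cm


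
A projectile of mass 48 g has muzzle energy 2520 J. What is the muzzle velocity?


v = sqrt(2*E/m) = sqrt(2*2520/0.048) = 324 m/s

324 m/s


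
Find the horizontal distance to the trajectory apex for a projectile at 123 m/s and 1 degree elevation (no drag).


R = v0^2*sin(2*theta)/g = 123^2*sin(2*1°)/9.81 = 53.8221 m
apex_dist = R/2 = 53.8221/2 = 26.91 m

26.91 m


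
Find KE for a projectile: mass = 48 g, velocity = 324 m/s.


E = 0.5*m*v^2 = 0.5*0.048*324^2 = 2519 J

2519 J


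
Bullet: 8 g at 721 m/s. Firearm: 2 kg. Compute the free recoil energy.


v_r = m_p*v_p/m_gun = 0.008*721/2 = 2.884 m/s, E_r = 0.5*m_gun*v_r^2 = 0.5*2*2.884^2 = 8.317 J

8.317 J


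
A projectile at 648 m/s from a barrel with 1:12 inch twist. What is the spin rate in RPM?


twist_m = 12*0.0254 = 0.3048 m
spin = v/twist = 648/0.3048 = 2125.984 rev/s
RPM = spin*60 = 2125.984*60 ≈ 127559 RPM

127559 RPM


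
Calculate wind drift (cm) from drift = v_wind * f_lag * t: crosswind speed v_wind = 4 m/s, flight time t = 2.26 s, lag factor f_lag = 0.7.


drift = v_wind * lag * t = 4 * 0.7 * 2.26 = 6.328 m ≈ 632.8 cm

632.8 cm


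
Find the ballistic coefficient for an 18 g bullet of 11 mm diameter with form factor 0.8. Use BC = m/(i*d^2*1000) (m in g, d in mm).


BC = m/(i*d^2*1000) = 18/(0.8 * 11^2 * 1000) = 0.000186

0.000186


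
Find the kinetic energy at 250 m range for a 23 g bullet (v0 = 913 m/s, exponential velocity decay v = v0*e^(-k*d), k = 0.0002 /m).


v = v0*exp(-k*d) = 913*exp(-0.0002*250) = 868.472 m/s
E = 0.5*m*v^2 = 0.5*0.023*868.472^2 = 8674 J

8674 J


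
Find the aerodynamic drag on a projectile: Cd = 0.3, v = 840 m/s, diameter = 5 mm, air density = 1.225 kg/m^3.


A = pi*(d/2)^2 = pi*(5/2000)^2 = 1.96350e-05 m^2
Fd = 0.5*Cd*rho*A*v^2 = 0.5*0.3*1.225*1.96350e-05*840^2 = 2.546 N

2.546 N


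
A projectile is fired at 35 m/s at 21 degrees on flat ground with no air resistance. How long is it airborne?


T = 2*v0*sin(theta)/g = 2*35*sin(21°)/9.81 = 2.557 s

2.557 s


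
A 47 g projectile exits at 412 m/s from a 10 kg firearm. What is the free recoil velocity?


v_recoil = m_p * v_p / m_gun = 0.047 * 412 / 10 = 1.936 m/s

1.936 m/s


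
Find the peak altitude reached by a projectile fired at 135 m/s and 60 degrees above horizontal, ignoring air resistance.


H = (v0*sin(theta))^2 / (2g) = (135*sin(60°))^2 / (2*9.81) = 696.7 m

696.7 m


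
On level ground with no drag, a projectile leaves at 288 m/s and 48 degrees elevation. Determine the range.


R = v0^2 * sin(2*theta) / g = 288^2 * sin(2*48°) / 9.81 = 8409 m

8409 m


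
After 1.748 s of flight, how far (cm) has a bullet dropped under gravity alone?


drop = 0.5*g*t^2 = 0.5*9.81*1.748^2 = 14.9872 m ≈ 1499 cm

1499 cm


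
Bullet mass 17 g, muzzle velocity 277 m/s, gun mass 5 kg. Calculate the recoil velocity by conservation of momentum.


v_recoil = m_p * v_p / m_gun = 0.017 * 277 / 5 = 0.9418 m/s

0.9418 m/s


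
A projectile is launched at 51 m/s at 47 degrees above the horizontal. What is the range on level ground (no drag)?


R = v0^2 * sin(2*theta) / g = 51^2 * sin(2*47°) / 9.81 = 264.5 m

264.5 m


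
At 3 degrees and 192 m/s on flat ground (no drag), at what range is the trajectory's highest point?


R = v0^2*sin(2*theta)/g = 192^2*sin(2*3°)/9.81 = 392.797 m
apex_dist = R/2 = 392.797/2 = 196.4 m

196.4 m


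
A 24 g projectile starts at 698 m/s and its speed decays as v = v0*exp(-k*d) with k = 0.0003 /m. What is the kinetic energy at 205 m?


v = v0*exp(-k*d) = 698*exp(-0.0003*205) = 656.366 m/s
E = 0.5*m*v^2 = 0.5*0.024*656.366^2 = 5170 J

5170 J


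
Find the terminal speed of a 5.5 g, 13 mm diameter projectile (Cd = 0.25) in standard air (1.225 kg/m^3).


A = pi*(d/2)^2 = pi*(13/2000)^2 = 1.32732e-04 m^2
vt = sqrt(2mg/(Cd*rho*A)) = sqrt(2*0.0055*9.81/(0.25 * 1.225 * 1.32732e-04)) = 51.52 m/s

51.52 m/s


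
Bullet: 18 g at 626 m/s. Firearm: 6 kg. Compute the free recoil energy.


v_r = m_p*v_p/m_gun = 0.018*626/6 = 1.878 m/s, E_r = 0.5*m_gun*v_r^2 = 0.5*6*1.878^2 = 10.58 J

10.58 J


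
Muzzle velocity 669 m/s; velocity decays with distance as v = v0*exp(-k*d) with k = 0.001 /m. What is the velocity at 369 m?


v = v0*exp(-k*d) = 669*exp(-0.001*369) = 462.6 m/s

462.6 m/s


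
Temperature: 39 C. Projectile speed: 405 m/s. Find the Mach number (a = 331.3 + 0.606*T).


a = 331.3 + 0.606*(39) = 354.934 m/s
M = v/a = 405/354.934 = 1.141

1.141


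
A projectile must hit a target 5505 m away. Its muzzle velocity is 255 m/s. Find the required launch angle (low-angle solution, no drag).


sin(2*theta) = R*g/v0^2 = 5505*9.81/255^2 = 0.830512, theta = arcsin(0.830512)/2 = 28.08°

28.08 degrees


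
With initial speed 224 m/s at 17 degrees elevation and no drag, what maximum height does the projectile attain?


H = (v0*sin(theta))^2 / (2g) = (224*sin(17°))^2 / (2*9.81) = 218.6 m

218.6 m


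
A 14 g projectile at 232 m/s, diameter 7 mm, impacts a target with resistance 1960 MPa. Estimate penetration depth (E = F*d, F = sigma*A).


A = pi*(d/2)^2 = pi*(7/2)^2 = 38.4845 mm^2
E = 0.5*m*v^2 = 0.5*0.014*232^2 = 376.768 J
depth = E/(sigma*A) = 376.768 J / (1960 MPa * 38.4845 mm^2) = 376.768/(1960 * 38.4845) m = 0.00499496 m ≈ 4.995 mm

4.995 mm


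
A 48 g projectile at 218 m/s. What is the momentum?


p = m*v = 0.048*218 = 10.46 kg·m/s

10.46 kg·m/s


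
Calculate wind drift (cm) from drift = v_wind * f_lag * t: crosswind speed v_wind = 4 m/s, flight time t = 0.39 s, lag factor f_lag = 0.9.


drift = v_wind * lag * t = 4 * 0.9 * 0.39 = 1.404 m ≈ 140.4 cm

140.4 cm


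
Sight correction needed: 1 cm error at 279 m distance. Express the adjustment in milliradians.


1 mrad subtends 1 cm per 10 m of range, so adj = error_cm / (dist_m / 10) = 1 / (279/10) = 0.03584 mrad

0.03584 mrad


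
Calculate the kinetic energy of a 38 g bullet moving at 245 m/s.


E = 0.5*m*v^2 = 0.5*0.038*245^2 = 1140 J

1140 J


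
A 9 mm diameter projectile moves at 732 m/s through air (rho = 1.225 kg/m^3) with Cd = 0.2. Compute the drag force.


A = pi*(d/2)^2 = pi*(9/2000)^2 = 6.36173e-05 m^2
Fd = 0.5*Cd*rho*A*v^2 = 0.5*0.2*1.225*6.36173e-05*732^2 = 4.176 N

4.176 N


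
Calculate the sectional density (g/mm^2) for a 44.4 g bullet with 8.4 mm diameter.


SD = m/d^2 = 44.4/8.4^2 = 0.6293 g/mm^2

0.6293 g/mm^2


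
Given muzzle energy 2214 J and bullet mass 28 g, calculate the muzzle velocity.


v = sqrt(2*E/m) = sqrt(2*2214/0.028) = 397.7 m/s

397.7 m/s


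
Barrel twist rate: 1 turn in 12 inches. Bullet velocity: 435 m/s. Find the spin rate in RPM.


twist_m = 12*0.0254 = 0.3048 m
spin = v/twist = 435/0.3048 = 1427.165 rev/s
RPM = spin*60 = 1427.165*60 ≈ 85630 RPM

85630 RPM


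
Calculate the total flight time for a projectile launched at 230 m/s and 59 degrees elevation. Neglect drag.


T = 2*v0*sin(theta)/g = 2*230*sin(59°)/9.81 = 40.19 s

40.19 s


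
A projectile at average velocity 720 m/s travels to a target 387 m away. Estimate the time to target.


t = d/v = 387/720 = 0.5375 s

0.5375 s


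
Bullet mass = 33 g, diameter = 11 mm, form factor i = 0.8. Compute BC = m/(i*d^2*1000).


BC = m/(i*d^2*1000) = 33/(0.8 * 11^2 * 1000) = 0.0003409

0.0003409


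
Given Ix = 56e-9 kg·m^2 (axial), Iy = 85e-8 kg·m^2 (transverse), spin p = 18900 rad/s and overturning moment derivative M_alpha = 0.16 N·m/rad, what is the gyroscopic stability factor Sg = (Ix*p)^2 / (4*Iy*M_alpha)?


Sg = Ix^2 * p^2 / (4 * Iy * M_alpha) = (56e-9)^2 * 18900^2 / (4 * 85e-8 * 0.16) = 2.059

2.059


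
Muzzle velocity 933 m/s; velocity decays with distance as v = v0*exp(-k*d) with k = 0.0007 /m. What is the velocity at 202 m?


v = v0*exp(-k*d) = 933*exp(-0.0007*202) = 810 m/s

810 m/s


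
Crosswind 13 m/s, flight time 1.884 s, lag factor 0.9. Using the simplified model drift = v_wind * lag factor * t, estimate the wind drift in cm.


drift = v_wind * lag * t = 13 * 0.9 * 1.884 = 22.0428 m ≈ 2204 cm

2204 cm


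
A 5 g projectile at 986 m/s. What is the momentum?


p = m*v = 0.005*986 = 4.93 kg·m/s

4.93 kg·m/s


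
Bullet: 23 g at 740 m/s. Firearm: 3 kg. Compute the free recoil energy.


v_r = m_p*v_p/m_gun = 0.023*740/3 = 5.67333 m/s, E_r = 0.5*m_gun*v_r^2 = 0.5*3*5.67333^2 = 48.28 J

48.28 J


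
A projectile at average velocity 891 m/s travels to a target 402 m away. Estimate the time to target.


t = d/v = 402/891 = 0.4512 s

0.4512 s


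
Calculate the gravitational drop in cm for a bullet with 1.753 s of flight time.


drop = 0.5*g*t^2 = 0.5*9.81*1.753^2 = 15.0731 m ≈ 1507 cm

1507 cm


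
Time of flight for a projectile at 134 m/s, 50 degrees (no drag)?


T = 2*v0*sin(theta)/g = 2*134*sin(50°)/9.81 = 20.93 s

20.93 s


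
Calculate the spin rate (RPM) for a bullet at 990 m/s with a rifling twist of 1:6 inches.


twist_m = 6*0.0254 = 0.1524 m
spin = v/twist = 990/0.1524 = 6496.063 rev/s
RPM = spin*60 = 6496.063*60 ≈ 389764 RPM

389764 RPM


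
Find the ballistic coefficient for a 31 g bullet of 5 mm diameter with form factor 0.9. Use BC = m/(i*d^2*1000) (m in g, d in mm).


BC = m/(i*d^2*1000) = 31/(0.9 * 5^2 * 1000) = 0.001378

0.001378


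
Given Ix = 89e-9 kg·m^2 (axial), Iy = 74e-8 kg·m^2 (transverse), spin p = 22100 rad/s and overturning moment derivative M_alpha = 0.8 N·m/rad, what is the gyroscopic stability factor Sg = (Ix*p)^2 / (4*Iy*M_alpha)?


Sg = Ix^2 * p^2 / (4 * Iy * M_alpha) = (89e-9)^2 * 22100^2 / (4 * 74e-8 * 0.8) = 1.634

1.634


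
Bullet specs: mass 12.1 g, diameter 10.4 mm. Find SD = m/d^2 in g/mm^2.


SD = m/d^2 = 12.1/10.4^2 = 0.1119 g/mm^2

0.1119 g/mm^2


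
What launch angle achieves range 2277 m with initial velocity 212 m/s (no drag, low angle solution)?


sin(2*theta) = R*g/v0^2 = 2277*9.81/212^2 = 0.497004, theta = arcsin(0.497004)/2 = 14.9°

14.9 degrees


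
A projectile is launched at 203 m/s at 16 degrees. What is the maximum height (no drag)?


H = (v0*sin(theta))^2 / (2g) = (203*sin(16°))^2 / (2*9.81) = 159.6 m

159.6 m


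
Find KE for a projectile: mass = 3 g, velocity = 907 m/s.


E = 0.5*m*v^2 = 0.5*0.003*907^2 = 1234 J

1234 J


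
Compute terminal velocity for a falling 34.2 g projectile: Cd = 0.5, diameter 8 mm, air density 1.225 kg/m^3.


A = pi*(d/2)^2 = pi*(8/2000)^2 = 5.02655e-05 m^2
vt = sqrt(2mg/(Cd*rho*A)) = sqrt(2*0.0342*9.81/(0.5 * 1.225 * 5.02655e-05)) = 147.6 m/s

147.6 m/s
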